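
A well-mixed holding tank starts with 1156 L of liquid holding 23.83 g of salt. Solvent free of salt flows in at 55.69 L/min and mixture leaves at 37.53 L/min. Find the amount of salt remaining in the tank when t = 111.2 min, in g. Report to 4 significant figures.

2.953 g

Total volume: dV/dt = Q_in − Q_out = 18.1600 L/min, so V(t) = 1156 + 18.1600 t and V(111.2) = 3175.39 L.
No salt enters, so dm/dt = −Q_out · (m/V).
dm/m = −Q_out dt/(V₀ + 18.1600 t); integrating gives ln(m/m₀) = −(Q_out/(Q_in−Q_out)) ln(V/V₀).
m = m₀ (V₀/V)^(Q_out/(Q_in−Q_out)) = 23.83 × (1156/3175.39)^(2.06663) = 2.95260 g.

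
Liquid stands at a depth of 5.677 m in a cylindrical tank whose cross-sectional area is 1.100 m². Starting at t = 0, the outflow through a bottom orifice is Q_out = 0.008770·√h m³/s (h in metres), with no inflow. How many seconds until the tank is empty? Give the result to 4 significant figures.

With no inflow, A dh/dt = −0.008770 √h.
Separate and integrate: 2(√h − √h₀) = −(0.008770/A) t.
Set h = 0: 2√h₀ = (0.008770/A) t_empty ⇒ t_empty = 2A√h₀/0.008770.
t_empty = 2·1.100·√5.677/0.008770 = 2.20000·2.38265/0.008770 = 597.699 s.

597.7 s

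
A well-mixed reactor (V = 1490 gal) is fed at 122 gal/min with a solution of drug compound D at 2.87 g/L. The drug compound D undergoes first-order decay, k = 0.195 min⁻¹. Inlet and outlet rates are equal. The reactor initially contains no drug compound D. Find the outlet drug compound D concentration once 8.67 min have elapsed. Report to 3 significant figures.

0.772 g/L

V dC/dt = Q(C_in − C) − k V C.
This is linear with rate a = Q/V + k = 0.27688 min⁻¹.
C_ss = Q C_in/(Q + kV) = 0.84872 g/L; C(t) = C_ss + (C₀ − C_ss) e^(−a t).
C(8.67) = 0.84872 + (-0.84872)·e^(−0.27688·8.67) = 0.84872 + (-0.84872)·0.090669 = 0.77177 g/L.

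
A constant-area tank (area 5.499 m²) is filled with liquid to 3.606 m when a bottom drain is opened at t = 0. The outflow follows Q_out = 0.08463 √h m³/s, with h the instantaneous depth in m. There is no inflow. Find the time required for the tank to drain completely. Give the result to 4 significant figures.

With no inflow, A dh/dt = −0.08463 √h.
This is separable: 2 d(√h)/dt = −0.08463/A, so √h = √h₀ − (0.08463/(2A)) t.
Tank is empty when √h = 0: t_empty = 2A√h₀/0.08463.
t_empty = 2·5.499·√3.606/0.08463 = 10.9980·1.89895/0.08463 = 246.776 s.

246.8 s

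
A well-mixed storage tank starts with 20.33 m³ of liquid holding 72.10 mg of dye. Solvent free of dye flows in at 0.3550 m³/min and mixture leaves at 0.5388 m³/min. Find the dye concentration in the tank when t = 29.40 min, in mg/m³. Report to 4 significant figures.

Total volume: dV/dt = Q_in − Q_out = -0.183800 m³/min, so V(t) = 20.33 − 0.183800 t and V(29.40) = 14.9263 m³.
No dye enters, so dm/dt = −Q_out · (m/V).
dm/m = −Q_out dt/(V₀ − 0.183800 t); integrating gives ln(m/m₀) = −(Q_out/(Q_in−Q_out)) ln(V/V₀).
m = m₀ (V₀/V)^(Q_out/(Q_in−Q_out)) = 72.10 × (20.33/14.9263)^(-2.93145) = 29.1458 mg.
C = m/V = 29.1458/14.9263 = 1.95265 mg/m³.

1.953 mg/m³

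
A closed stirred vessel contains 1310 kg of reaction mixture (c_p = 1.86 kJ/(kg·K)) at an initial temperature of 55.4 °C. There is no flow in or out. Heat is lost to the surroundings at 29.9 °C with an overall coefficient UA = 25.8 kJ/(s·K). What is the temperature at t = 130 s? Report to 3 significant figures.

36.3 °C

M c_p dT/dt = −UA(T − T_amb).
dT/dt = (T_ss − T)/τ with T_ss = T_amb = 29.900 °C, τ = M c_p/UA = 1310·1.86/25.8 = 94.442 s.
Solution: T(t) = T_ss + (T₀ − T_ss) e^(−t/τ).
T(130) = 29.900 + (25.500)·0.25246 = 36.338 °C.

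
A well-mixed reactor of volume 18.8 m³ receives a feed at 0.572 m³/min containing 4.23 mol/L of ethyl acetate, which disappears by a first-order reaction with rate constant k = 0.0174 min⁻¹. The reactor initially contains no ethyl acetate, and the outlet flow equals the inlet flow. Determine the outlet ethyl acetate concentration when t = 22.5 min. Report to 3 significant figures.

1.77 mol/L

V dC/dt = Q(C_in − C) − k V C.
dC/dt = (Q/V) C_in − (Q/V + k) C; effective rate a = Q/V + k = 0.030426 + 0.0174 = 0.047826 min⁻¹.
C_ss = Q C_in/(Q + kV) = 2.6910 mol/L; C(t) = C_ss + (C₀ − C_ss) e^(−a t).
C(22.5) = 2.6910 + (-2.6910)·e^(−0.047826·22.5) = 2.6910 + (-2.6910)·0.34093 = 1.7736 mol/L.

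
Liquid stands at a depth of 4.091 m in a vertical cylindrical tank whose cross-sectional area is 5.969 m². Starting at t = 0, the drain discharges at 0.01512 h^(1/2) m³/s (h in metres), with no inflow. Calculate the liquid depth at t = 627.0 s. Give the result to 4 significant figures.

1.509 m

Volume balance on the tank: A dh/dt = −0.01512 √h.
∫ h^(−1/2) dh = −(0.01512/A) ∫ dt, giving 2√h = 2√h₀ − (0.01512/A) t.
√h = √4.091 − 0.01512·627.0/(2·5.969) = 2.02262 − 0.794123 = 1.22850.
h = 1.22850² = 1.50921 m.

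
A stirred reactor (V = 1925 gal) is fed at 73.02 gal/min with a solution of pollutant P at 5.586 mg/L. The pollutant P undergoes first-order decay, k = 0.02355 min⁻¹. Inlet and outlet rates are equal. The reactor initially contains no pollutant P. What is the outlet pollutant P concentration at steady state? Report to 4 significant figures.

Accumulation = in − out − consumed: V dC/dt = Q C_in − Q C − k V C.
At steady state: 0 = Q C_in − (Q + kV) C_ss, so C_ss = Q C_in/(Q + kV).
C_ss = 73.02·5.586/(73.02 + 0.02355·1925) = 407.890/118.354 = 3.44636 mg/L.

3.446 mg/L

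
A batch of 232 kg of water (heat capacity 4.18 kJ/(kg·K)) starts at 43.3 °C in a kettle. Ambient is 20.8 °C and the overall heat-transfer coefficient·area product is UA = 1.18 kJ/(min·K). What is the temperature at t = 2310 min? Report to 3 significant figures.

22.2 °C

Unsteady energy balance on the tank contents: M c_p dT/dt = −UA(T − T_amb).
dT/dt = (T_ss − T)/τ with T_ss = T_amb = 20.800 °C, τ = M c_p/UA = 232·4.18/1.18 = 821.83 min.
Integrating: T(t) = T_ss + (T₀ − T_ss) e^(−t/τ).
T(2310) = 20.800 + (22.500)·0.060157 = 22.154 °C.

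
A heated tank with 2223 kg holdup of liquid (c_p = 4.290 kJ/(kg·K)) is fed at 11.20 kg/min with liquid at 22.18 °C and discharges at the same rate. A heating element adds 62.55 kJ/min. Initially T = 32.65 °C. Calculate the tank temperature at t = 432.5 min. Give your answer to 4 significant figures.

Heat balance on the well-mixed liquid: M c_p dT/dt = ṁ c_p (T_in − T) + 62.55.
Rearrange: dT/dt = (T_ss − T)/τ with τ = M/ṁ = 198.482 min and T_ss = T_in + Q̇/(ṁ c_p) = 23.4818 °C.
T approaches T_ss exponentially: T(t) = T_ss + (T₀ − T_ss) e^(−t/τ).
T(432.5) = 23.4818 + (9.16818)·e^(−432.5/198.482) = 23.4818 + (9.16818)·0.113150 = 24.5192 °C.

24.52 °C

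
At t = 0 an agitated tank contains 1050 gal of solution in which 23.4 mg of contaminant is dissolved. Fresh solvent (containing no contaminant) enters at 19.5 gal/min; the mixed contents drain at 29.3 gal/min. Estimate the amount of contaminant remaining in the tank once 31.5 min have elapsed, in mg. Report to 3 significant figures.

8.26 mg

Let m(t) be the amount of contaminant. Volume: V(t) = V₀ + (Q_in − Q_out) t = 1050 − 9.8000 t; V(31.5) = 741.30 gal.
Species balance (pure solvent in): dm/dt = −Q_out · m/V(t).
Separate: dm/m = −Q_out dt/V(t) ⇒ ln(m/m₀) = −(Q_out/(Q_in−Q_out)) ln(V/V₀).
m = m₀ (V₀/V)^(Q_out/(Q_in−Q_out)) = 23.4 × (1050/741.30)^(-2.9898) = 8.2637 mg.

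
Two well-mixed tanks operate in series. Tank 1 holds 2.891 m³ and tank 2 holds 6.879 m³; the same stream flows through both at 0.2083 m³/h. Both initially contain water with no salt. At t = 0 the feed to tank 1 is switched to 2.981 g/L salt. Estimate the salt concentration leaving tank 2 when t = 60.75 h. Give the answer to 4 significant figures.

2.191 g/L

Species balance on tank i: dCᵢ/dt = (Cᵢ₋₁ − Cᵢ)/τᵢ with τᵢ = Vᵢ/Q.
τ₁ = 2.891/0.2083 = 13.8790 h; τ₂ = 6.879/0.2083 = 33.0245 h.
Tank 1: C₁ = C_in(1 − e^(−t/τ₁)). Tank 2 (τ₁ ≠ τ₂): C₂ = C_in[1 − (τ₁ e^(−t/τ₁) − τ₂ e^(−t/τ₂))/(τ₁ − τ₂)].
At t = 60.75: e^(−t/τ₁) = 0.0125616, e^(−t/τ₂) = 0.158890.
C₂ = 2.981·[1 − (13.8790·0.0125616 − 33.0245·0.158890)/(-19.1455)] = 2.981·0.735033 = 2.19113 g/L.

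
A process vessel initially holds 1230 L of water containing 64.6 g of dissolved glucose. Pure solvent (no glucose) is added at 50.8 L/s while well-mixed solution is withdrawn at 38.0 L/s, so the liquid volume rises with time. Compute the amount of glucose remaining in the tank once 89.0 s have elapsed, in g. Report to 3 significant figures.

Let m(t) be the amount of glucose. Volume: V(t) = V₀ + (Q_in − Q_out) t = 1230 + 12.800 t; V(89.0) = 2369.2 L.
Species balance (pure solvent in): dm/dt = −Q_out · m/V(t).
dm/m = −Q_out dt/(V₀ + 12.800 t); integrating gives ln(m/m₀) = −(Q_out/(Q_in−Q_out)) ln(V/V₀).
m = m₀ (V₀/V)^(Q_out/(Q_in−Q_out)) = 64.6 × (1230/2369.2)^(2.9688) = 9.2266 g.

9.23 g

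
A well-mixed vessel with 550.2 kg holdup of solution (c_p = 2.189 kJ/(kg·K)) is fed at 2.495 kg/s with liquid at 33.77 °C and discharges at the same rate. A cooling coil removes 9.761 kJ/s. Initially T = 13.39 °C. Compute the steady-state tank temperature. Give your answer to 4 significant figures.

Energy balance: M c_p dT/dt = ṁ c_p (T_in − T) − 9.761.
At steady state dT/dt = 0 ⇒ T_ss = T_in − Q̇/(ṁ c_p) = 33.77 − 9.761/(2.495·2.189) = 31.9828 °C.

31.98 °C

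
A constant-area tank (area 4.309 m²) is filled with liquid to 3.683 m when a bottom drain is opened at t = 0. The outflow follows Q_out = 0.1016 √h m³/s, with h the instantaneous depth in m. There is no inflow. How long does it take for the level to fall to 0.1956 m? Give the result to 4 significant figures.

A dh/dt = −Q_out = −0.1016 √h.
∫ h^(−1/2) dh = −(0.1016/A) ∫ dt, giving 2√h = 2√h₀ − (0.1016/A) t.
t = 2A(√h₀ − √h)/0.1016 = 2·4.309·(√3.683 − √0.1956)/0.1016
  = 8.61800 × (1.91911 − 0.442267) / 0.1016 = 125.270 s.

125.3 s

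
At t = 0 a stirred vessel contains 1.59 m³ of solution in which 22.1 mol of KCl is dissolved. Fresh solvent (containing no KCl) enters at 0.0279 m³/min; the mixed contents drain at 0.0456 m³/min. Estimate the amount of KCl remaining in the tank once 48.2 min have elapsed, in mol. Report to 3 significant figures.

Total volume: dV/dt = Q_in − Q_out = -0.017700 m³/min, so V(t) = 1.59 − 0.017700 t and V(48.2) = 0.73686 m³.
No KCl enters, so dm/dt = −Q_out · (m/V).
Separate: dm/m = −Q_out dt/V(t) ⇒ ln(m/m₀) = −(Q_out/(Q_in−Q_out)) ln(V/V₀).
m = m₀ (V₀/V)^(Q_out/(Q_in−Q_out)) = 22.1 × (1.59/0.73686)^(-2.5763) = 3.0471 mol.

3.05 mol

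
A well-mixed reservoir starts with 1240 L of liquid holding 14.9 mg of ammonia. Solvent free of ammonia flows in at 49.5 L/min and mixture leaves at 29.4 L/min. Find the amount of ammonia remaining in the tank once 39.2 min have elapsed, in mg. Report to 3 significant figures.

7.26 mg

Let m(t) be the amount of ammonia. Volume: V(t) = V₀ + (Q_in − Q_out) t = 1240 + 20.100 t; V(39.2) = 2027.9 L.
No ammonia enters, so dm/dt = −Q_out · (m/V).
dm/m = −Q_out dt/(V₀ + 20.100 t); integrating gives ln(m/m₀) = −(Q_out/(Q_in−Q_out)) ln(V/V₀).
m = m₀ (V₀/V)^(Q_out/(Q_in−Q_out)) = 14.9 × (1240/2027.9)^(1.4627) = 7.2563 mg.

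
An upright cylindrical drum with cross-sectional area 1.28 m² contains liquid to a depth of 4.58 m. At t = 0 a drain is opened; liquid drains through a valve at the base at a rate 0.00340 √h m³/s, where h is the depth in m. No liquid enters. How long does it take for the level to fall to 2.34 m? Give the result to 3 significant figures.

460 s

A dh/dt = −Q_out = −0.00340 √h.
This is separable: 2 d(√h)/dt = −0.00340/A, so √h = √h₀ − (0.00340/(2A)) t.
t = 2A(√h₀ − √h)/0.00340 = 2·1.28·(√4.58 − √2.34)/0.00340
  = 2.5600 × (2.1401 − 1.5297) / 0.00340 = 459.59 s.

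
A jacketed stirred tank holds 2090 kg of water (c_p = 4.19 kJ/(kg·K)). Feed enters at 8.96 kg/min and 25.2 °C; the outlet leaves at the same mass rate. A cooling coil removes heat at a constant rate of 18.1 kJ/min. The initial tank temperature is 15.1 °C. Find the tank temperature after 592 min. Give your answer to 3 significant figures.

Heat balance on the well-mixed liquid: M c_p dT/dt = ṁ c_p (T_in − T) − 18.1.
τ = M/ṁ = 233.26 min; T_ss = T_in − Q̇/(ṁ c_p) = 25.2 − 18.1/(8.96·4.19) = 24.718 °C.
Integrating: T(t) = T_ss + (T₀ − T_ss) e^(−t/τ).
T(592) = 24.718 + (-9.6179)·e^(−592/233.26) = 24.718 + (-9.6179)·0.079028 = 23.958 °C.

24.0 °C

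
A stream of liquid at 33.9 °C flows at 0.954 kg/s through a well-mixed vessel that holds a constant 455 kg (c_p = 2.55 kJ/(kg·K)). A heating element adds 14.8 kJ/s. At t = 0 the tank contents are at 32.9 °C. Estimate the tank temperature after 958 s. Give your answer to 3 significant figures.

39.0 °C

Heat balance on the well-mixed liquid: M c_p dT/dt = ṁ c_p (T_in − T) + 14.8.
τ = M/ṁ = 476.94 s; T_ss = T_in + Q̇/(ṁ c_p) = 33.9 + 14.8/(0.954·2.55) = 39.984 °C.
Solution: T(t) = T_ss + (T₀ − T_ss) e^(−t/τ).
T(958) = 39.984 + (-7.0838)·e^(−958/476.94) = 39.984 + (-7.0838)·0.13417 = 39.033 °C.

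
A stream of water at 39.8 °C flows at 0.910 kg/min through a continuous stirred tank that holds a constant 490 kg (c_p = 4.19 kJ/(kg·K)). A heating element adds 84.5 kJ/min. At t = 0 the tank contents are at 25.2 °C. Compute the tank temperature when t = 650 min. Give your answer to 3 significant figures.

51.0 °C

First-law balance (no shaft work): M c_p dT/dt = ṁ c_p (T_in − T) + 84.5.
Rearrange: dT/dt = (T_ss − T)/τ with τ = M/ṁ = 538.46 min and T_ss = T_in + Q̇/(ṁ c_p) = 61.962 °C.
Integrating: T(t) = T_ss + (T₀ − T_ss) e^(−t/τ).
T(650) = 61.962 + (-36.762)·e^(−650/538.46) = 61.962 + (-36.762)·0.29905 = 50.968 °C.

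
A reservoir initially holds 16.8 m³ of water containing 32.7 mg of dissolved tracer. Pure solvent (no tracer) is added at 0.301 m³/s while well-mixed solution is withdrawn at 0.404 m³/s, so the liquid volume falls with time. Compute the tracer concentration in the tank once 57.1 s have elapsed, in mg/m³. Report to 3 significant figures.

Total volume: dV/dt = Q_in − Q_out = -0.10300 m³/s, so V(t) = 16.8 − 0.10300 t and V(57.1) = 10.919 m³.
Species balance (pure solvent in): dm/dt = −Q_out · m/V(t).
Separate: dm/m = −Q_out dt/V(t) ⇒ ln(m/m₀) = −(Q_out/(Q_in−Q_out)) ln(V/V₀).
m = m₀ (V₀/V)^(Q_out/(Q_in−Q_out)) = 32.7 × (16.8/10.919)^(-3.9223) = 6.0329 mg.
C = m/V = 6.0329/10.919 = 0.55253 mg/m³.

0.553 mg/m³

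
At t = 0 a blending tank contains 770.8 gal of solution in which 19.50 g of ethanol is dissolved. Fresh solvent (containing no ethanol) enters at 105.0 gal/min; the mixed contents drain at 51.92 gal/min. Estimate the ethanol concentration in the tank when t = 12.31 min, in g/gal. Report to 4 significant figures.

Total volume: dV/dt = Q_in − Q_out = 53.0800 gal/min, so V(t) = 770.8 + 53.0800 t and V(12.31) = 1424.21 gal.
No ethanol enters, so dm/dt = −Q_out · (m/V).
Separate: dm/m = −Q_out dt/V(t) ⇒ ln(m/m₀) = −(Q_out/(Q_in−Q_out)) ln(V/V₀).
m = m₀ (V₀/V)^(Q_out/(Q_in−Q_out)) = 19.50 × (770.8/1424.21)^(0.978146) = 10.6962 g.
C = m/V = 10.6962/1424.21 = 0.00751021 g/gal.

0.007510 g/gal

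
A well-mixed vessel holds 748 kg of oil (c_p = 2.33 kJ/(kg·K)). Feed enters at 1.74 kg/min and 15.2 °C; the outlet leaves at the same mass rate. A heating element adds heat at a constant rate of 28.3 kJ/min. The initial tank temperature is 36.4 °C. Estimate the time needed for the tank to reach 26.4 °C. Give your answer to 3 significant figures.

M c_p dT/dt = ṁ c_p (T_in − T) + Q̇.
τ = M/ṁ = 429.89 min; T_ss = T_in + Q̇/(ṁ c_p) = 22.180 °C.
T(t) = T_ss + (T₀ − T_ss) e^(−t/τ). Set T = 26.4:
e^(−t/τ) = (26.4 − 22.180)/(36.4 − 22.180) = 0.29674
t = −429.89 · ln(0.29674) = 522.26 min.

522 min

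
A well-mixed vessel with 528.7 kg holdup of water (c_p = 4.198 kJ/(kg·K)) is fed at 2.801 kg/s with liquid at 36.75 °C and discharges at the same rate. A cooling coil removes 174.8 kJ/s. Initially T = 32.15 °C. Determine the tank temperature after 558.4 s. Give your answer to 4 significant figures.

22.42 °C

M c_p dT/dt = ṁ c_p (T_in − T) − Q̇.
Rearrange: dT/dt = (T_ss − T)/τ with τ = M/ṁ = 188.754 s and T_ss = T_in − Q̇/(ṁ c_p) = 21.8843 °C.
T approaches T_ss exponentially: T(t) = T_ss + (T₀ − T_ss) e^(−t/τ).
T(558.4) = 21.8843 + (10.2657)·e^(−558.4/188.754) = 21.8843 + (10.2657)·0.0519046 = 22.4171 °C.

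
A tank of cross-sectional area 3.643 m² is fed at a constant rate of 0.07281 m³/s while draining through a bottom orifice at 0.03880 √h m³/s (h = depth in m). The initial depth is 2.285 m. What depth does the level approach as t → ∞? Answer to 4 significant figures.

3.521 m

A dh/dt = Q_in − 0.03880 √h. Steady state requires inflow = outflow:
Q_in = 0.03880 √h_ss ⇒ √h_ss = 0.07281/0.03880 = 1.87655.
h_ss = 1.87655² = 3.52143 m. (Since h₀ = 2.285 m < h_ss, the level will rise toward this value.)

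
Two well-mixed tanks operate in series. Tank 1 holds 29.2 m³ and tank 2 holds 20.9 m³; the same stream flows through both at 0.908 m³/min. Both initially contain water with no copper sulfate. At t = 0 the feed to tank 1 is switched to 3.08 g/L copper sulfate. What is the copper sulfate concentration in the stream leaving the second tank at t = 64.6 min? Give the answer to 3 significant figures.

Time constants: τᵢ = Vᵢ/Q for each well-mixed tank.
τ₁ = 29.2/0.908 = 32.159 min; τ₂ = 20.9/0.908 = 23.018 min.
Tank 1: C₁ = C_in(1 − e^(−t/τ₁)). Tank 2 (τ₁ ≠ τ₂): C₂ = C_in[1 − (τ₁ e^(−t/τ₁) − τ₂ e^(−t/τ₂))/(τ₁ − τ₂)].
At t = 64.6: e^(−t/τ₁) = 0.13415, e^(−t/τ₂) = 0.060413.
C₂ = 3.08·[1 − (32.159·0.13415 − 23.018·0.060413)/(9.1410)] = 3.08·0.68017 = 2.0949 g/L.

2.09 g/L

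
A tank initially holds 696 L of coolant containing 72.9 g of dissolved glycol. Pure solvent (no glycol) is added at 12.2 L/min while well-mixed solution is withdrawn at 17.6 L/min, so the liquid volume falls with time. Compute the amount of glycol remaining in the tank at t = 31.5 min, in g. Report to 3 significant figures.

Let m(t) be the amount of glycol. Volume: V(t) = V₀ + (Q_in − Q_out) t = 696 − 5.4000 t; V(31.5) = 525.90 L.
Species balance (pure solvent in): dm/dt = −Q_out · m/V(t).
Separate: dm/m = −Q_out dt/V(t) ⇒ ln(m/m₀) = −(Q_out/(Q_in−Q_out)) ln(V/V₀).
m = m₀ (V₀/V)^(Q_out/(Q_in−Q_out)) = 72.9 × (696/525.90)^(-3.2593) = 29.245 g.

29.2 g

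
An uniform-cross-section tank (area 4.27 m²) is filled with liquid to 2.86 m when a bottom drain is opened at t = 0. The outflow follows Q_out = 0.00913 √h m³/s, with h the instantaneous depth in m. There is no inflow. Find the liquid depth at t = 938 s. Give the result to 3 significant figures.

A dh/dt = −Q_out = −0.00913 √h.
Separate and integrate: 2(√h − √h₀) = −(0.00913/A) t.
√h = √2.86 − 0.00913·938/(2·4.27) = 1.6912 − 1.0028 = 0.68835.
h = 0.68835² = 0.47383 m.

0.474 m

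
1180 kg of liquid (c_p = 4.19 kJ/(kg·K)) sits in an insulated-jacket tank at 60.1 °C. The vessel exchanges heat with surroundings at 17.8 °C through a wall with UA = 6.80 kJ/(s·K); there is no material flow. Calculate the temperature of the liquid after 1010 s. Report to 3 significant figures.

28.3 °C

Lumped-capacitance energy balance: M c_p dT/dt = UA(T_amb − T).
dT/dt = (T_ss − T)/τ with T_ss = T_amb = 17.800 °C, τ = M c_p/UA = 1180·4.19/6.80 = 727.09 s.
Solution: T(t) = T_ss + (T₀ − T_ss) e^(−t/τ).
T(1010) = 17.800 + (42.300)·0.24930 = 28.345 °C.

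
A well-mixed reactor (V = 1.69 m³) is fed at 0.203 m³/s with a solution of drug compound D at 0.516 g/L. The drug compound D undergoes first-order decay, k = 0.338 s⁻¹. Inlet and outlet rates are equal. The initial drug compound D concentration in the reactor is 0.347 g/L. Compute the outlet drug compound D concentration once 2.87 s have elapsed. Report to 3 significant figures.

0.192 g/L

V dC/dt = Q(C_in − C) − k V C.
This is linear with rate a = Q/V + k = 0.45812 s⁻¹.
C_ss = Q C_in/(Q + kV) = 0.13529 g/L; C(t) = C_ss + (C₀ − C_ss) e^(−a t).
C(2.87) = 0.13529 + (0.21171)·e^(−0.45812·2.87) = 0.13529 + (0.21171)·0.26853 = 0.19214 g/L.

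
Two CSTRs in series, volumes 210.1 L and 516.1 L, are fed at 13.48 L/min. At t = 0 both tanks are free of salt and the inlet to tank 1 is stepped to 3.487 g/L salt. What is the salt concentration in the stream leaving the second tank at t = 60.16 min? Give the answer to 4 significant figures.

2.316 g/L

Species balance on tank i: dCᵢ/dt = (Cᵢ₋₁ − Cᵢ)/τᵢ with τᵢ = Vᵢ/Q.
τ₁ = 210.1/13.48 = 15.5861 min; τ₂ = 516.1/13.48 = 38.2864 min.
Solving the cascade with C₁(0)=C₂(0)=0 gives C₂(t) = C_in[1 − (τ₁ e^(−t/τ₁) − τ₂ e^(−t/τ₂))/(τ₁ − τ₂)].
At t = 60.16: e^(−t/τ₁) = 0.0210709, e^(−t/τ₂) = 0.207771.
C₂ = 3.487·[1 − (15.5861·0.0210709 − 38.2864·0.207771)/(-22.7003)] = 3.487·0.664040 = 2.31551 g/L.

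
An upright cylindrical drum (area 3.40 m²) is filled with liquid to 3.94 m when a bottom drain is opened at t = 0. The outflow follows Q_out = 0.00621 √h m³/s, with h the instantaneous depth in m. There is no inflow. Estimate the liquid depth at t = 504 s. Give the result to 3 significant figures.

2.32 m

A dh/dt = −Q_out = −0.00621 √h.
Separate and integrate: 2(√h − √h₀) = −(0.00621/A) t.
√h = √3.94 − 0.00621·504/(2·3.40) = 1.9849 − 0.46027 = 1.5247.
h = 1.5247² = 2.3246 m.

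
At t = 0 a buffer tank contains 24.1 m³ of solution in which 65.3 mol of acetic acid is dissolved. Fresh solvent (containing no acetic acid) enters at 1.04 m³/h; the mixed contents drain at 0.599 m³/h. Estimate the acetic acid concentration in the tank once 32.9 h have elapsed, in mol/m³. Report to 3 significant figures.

0.892 mol/m³

Total volume: dV/dt = Q_in − Q_out = 0.44100 m³/h, so V(t) = 24.1 + 0.44100 t and V(32.9) = 38.609 m³.
Species balance (pure solvent in): dm/dt = −Q_out · m/V(t).
dm/m = −Q_out dt/(V₀ + 0.44100 t); integrating gives ln(m/m₀) = −(Q_out/(Q_in−Q_out)) ln(V/V₀).
m = m₀ (V₀/V)^(Q_out/(Q_in−Q_out)) = 65.3 × (24.1/38.609)^(1.3583) = 34.428 mol.
C = m/V = 34.428/38.609 = 0.89172 mol/m³.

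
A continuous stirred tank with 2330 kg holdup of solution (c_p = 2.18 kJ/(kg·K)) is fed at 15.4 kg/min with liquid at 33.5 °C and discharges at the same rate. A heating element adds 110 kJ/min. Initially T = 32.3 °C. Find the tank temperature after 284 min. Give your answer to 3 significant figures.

36.1 °C

M c_p dT/dt = ṁ c_p (T_in − T) + Q̇.
τ = M/ṁ = 151.30 min; T_ss = T_in + Q̇/(ṁ c_p) = 33.5 + 110/(15.4·2.18) = 36.777 °C.
T approaches T_ss exponentially: T(t) = T_ss + (T₀ − T_ss) e^(−t/τ).
T(284) = 36.777 + (-4.4765)·e^(−284/151.30) = 36.777 + (-4.4765)·0.15304 = 36.091 °C.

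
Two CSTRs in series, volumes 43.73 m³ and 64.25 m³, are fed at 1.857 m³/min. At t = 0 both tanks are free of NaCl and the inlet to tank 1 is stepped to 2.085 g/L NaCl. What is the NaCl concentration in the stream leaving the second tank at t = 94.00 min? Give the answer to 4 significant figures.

Time constants: τᵢ = Vᵢ/Q for each well-mixed tank.
τ₁ = 43.73/1.857 = 23.5487 min; τ₂ = 64.25/1.857 = 34.5988 min.
Solving the cascade with C₁(0)=C₂(0)=0 gives C₂(t) = C_in[1 − (τ₁ e^(−t/τ₁) − τ₂ e^(−t/τ₂))/(τ₁ − τ₂)].
At t = 94.00: e^(−t/τ₁) = 0.0184679, e^(−t/τ₂) = 0.0660822.
C₂ = 2.085·[1 − (23.5487·0.0184679 − 34.5988·0.0660822)/(-11.0501)] = 2.085·0.832447 = 1.73565 g/L.

1.736 g/L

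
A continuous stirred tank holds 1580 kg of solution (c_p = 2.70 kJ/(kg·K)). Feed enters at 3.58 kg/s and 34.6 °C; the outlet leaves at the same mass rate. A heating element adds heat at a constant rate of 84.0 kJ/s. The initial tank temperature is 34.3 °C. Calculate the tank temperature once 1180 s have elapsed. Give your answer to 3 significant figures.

Energy balance: M c_p dT/dt = ṁ c_p (T_in − T) + 84.0.
τ = M/ṁ = 441.34 s; T_ss = T_in + Q̇/(ṁ c_p) = 34.6 + 84.0/(3.58·2.70) = 43.290 °C.
Integrating: T(t) = T_ss + (T₀ − T_ss) e^(−t/τ).
T(1180) = 43.290 + (-8.9903)·e^(−1180/441.34) = 43.290 + (-8.9903)·0.068998 = 42.670 °C.

42.7 °C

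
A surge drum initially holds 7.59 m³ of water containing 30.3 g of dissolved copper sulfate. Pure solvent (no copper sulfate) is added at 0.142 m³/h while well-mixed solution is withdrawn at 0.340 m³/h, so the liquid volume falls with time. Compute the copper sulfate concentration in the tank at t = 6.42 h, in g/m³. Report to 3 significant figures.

3.50 g/m³

Let m(t) be the amount of copper sulfate. Volume: V(t) = V₀ + (Q_in − Q_out) t = 7.59 − 0.19800 t; V(6.42) = 6.3188 m³.
Solute balance: dm/dt = 0 − Q_out C = −Q_out m/V(t).
Separate: dm/m = −Q_out dt/V(t) ⇒ ln(m/m₀) = −(Q_out/(Q_in−Q_out)) ln(V/V₀).
m = m₀ (V₀/V)^(Q_out/(Q_in−Q_out)) = 30.3 × (7.59/6.3188)^(-1.7172) = 22.118 g.
C = m/V = 22.118/6.3188 = 3.5003 g/m³.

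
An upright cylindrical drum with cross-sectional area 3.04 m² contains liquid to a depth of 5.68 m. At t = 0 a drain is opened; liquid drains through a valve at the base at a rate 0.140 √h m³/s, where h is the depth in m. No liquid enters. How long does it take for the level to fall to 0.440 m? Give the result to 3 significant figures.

A dh/dt = −Q_out = −0.140 √h.
∫ h^(−1/2) dh = −(0.140/A) ∫ dt, giving 2√h = 2√h₀ − (0.140/A) t.
t = 2A(√h₀ − √h)/0.140 = 2·3.04·(√5.68 − √0.440)/0.140
  = 6.0800 × (2.3833 − 0.66332) / 0.140 = 74.695 s.

74.7 s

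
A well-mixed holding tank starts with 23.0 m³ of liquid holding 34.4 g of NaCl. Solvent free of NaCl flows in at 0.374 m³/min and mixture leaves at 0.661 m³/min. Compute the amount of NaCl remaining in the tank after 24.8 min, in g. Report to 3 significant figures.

14.7 g

Let m(t) be the amount of NaCl. Volume: V(t) = V₀ + (Q_in − Q_out) t = 23.0 − 0.28700 t; V(24.8) = 15.882 m³.
Species balance (pure solvent in): dm/dt = −Q_out · m/V(t).
dm/m = −Q_out dt/(V₀ − 0.28700 t); integrating gives ln(m/m₀) = −(Q_out/(Q_in−Q_out)) ln(V/V₀).
m = m₀ (V₀/V)^(Q_out/(Q_in−Q_out)) = 34.4 × (23.0/15.882)^(-2.3031) = 14.662 g.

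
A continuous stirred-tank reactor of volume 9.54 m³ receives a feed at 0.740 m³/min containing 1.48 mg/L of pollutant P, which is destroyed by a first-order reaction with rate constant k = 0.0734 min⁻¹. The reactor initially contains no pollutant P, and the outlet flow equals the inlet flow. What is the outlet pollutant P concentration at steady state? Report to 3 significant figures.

0.760 mg/L

V dC/dt = Q(C_in − C) − k V C.
At steady state: 0 = Q C_in − (Q + kV) C_ss, so C_ss = Q C_in/(Q + kV).
C_ss = 0.740·1.48/(0.740 + 0.0734·9.54) = 1.0952/1.4402 = 0.76043 mg/L.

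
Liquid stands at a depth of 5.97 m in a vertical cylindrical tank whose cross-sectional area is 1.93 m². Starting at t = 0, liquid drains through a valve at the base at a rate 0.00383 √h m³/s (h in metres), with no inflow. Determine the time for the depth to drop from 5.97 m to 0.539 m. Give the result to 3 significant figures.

1720 s

A dh/dt = −Q_out = −0.00383 √h.
Separate and integrate: 2(√h − √h₀) = −(0.00383/A) t.
t = 2A(√h₀ − √h)/0.00383 = 2·1.93·(√5.97 − √0.539)/0.00383
  = 3.8600 × (2.4434 − 0.73417) / 0.00383 = 1722.6 s.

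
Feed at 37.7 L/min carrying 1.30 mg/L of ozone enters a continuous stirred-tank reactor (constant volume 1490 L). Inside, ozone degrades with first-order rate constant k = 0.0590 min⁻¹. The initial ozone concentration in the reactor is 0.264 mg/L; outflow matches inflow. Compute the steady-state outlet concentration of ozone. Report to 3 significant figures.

Accumulation = in − out − consumed: V dC/dt = Q C_in − Q C − k V C.
Steady state (dC/dt = 0): C_ss = Q C_in/(Q + kV) = C_in/(1 + kV/Q).
C_ss = 37.7·1.30/(37.7 + 0.0590·1490) = 49.010/125.61 = 0.39018 mg/L.

0.390 mg/L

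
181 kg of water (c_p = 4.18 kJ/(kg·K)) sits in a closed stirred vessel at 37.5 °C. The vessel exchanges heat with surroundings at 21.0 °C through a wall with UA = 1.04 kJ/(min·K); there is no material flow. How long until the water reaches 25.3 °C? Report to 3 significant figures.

978 min

Unsteady energy balance on the tank contents: M c_p dT/dt = −UA(T − T_amb).
τ = M c_p/UA = 727.48 min; T_ss = T_amb = 21.000 °C.
T(t) = T_ss + (T₀ − T_ss)e^(−t/τ); set T = 25.3:
t = −τ ln[(T − T_ss)/(T₀ − T_ss)] = −727.48 · ln(0.26061) = 978.28 min.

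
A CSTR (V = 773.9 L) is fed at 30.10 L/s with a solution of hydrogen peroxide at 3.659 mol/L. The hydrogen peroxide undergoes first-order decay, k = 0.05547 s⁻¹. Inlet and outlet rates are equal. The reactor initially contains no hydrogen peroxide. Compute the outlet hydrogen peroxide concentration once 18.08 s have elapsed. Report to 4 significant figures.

1.234 mol/L

Species balance: V dC/dt = Q C_in − Q C − k V C.
dC/dt = (Q/V) C_in − (Q/V + k) C; effective rate a = Q/V + k = 0.0388939 + 0.05547 = 0.0943639 s⁻¹.
C_ss = Q C_in/(Q + kV) = 1.50813 mol/L; C(t) = C_ss + (C₀ − C_ss) e^(−a t).
C(18.08) = 1.50813 + (-1.50813)·e^(−0.0943639·18.08) = 1.50813 + (-1.50813)·0.181573 = 1.23429 mol/L.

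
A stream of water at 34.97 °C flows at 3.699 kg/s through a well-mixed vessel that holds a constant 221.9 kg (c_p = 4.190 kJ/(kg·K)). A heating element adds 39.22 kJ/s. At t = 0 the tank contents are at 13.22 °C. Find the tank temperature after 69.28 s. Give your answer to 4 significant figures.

M c_p dT/dt = ṁ c_p (T_in − T) + Q̇.
τ = M/ṁ = 59.9892 s; T_ss = T_in + Q̇/(ṁ c_p) = 34.97 + 39.22/(3.699·4.190) = 37.5005 °C.
T approaches T_ss exponentially: T(t) = T_ss + (T₀ − T_ss) e^(−t/τ).
T(69.28) = 37.5005 + (-24.2805)·e^(−69.28/59.9892) = 37.5005 + (-24.2805)·0.315097 = 29.8498 °C.

29.85 °C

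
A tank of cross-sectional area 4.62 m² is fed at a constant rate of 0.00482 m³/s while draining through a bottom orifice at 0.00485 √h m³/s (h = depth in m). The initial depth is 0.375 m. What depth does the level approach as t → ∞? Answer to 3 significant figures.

Volume balance on the tank: A dh/dt = Q_in − 0.00485 √h. At steady state dh/dt = 0:
Q_in = 0.00485 √h_ss ⇒ √h_ss = 0.00482/0.00485 = 0.99381.
h_ss = 0.99381² = 0.98767 m. (Since h₀ = 0.375 m < h_ss, the level will rise toward this value.)

0.988 m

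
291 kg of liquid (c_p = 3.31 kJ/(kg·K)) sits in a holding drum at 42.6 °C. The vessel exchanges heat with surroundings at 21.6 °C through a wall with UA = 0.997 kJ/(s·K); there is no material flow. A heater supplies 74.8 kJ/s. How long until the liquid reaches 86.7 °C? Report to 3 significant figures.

1640 s

M c_p dT/dt = −UA(T − T_amb) + Q̇.
τ = M c_p/UA = 966.11 s; T_ss = T_amb + Q̇/UA = 21.6 + 74.8/0.997 = 96.625 °C.
T(t) = T_ss + (T₀ − T_ss)e^(−t/τ); set T = 86.7:
t = −τ ln[(T − T_ss)/(T₀ − T_ss)] = −966.11 · ln(0.18371) = 1637.0 s.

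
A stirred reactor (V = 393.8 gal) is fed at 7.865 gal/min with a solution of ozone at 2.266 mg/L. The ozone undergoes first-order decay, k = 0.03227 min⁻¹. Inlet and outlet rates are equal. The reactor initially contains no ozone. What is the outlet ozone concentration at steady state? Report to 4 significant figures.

V dC/dt = Q(C_in − C) − k V C.
At steady state: 0 = Q C_in − (Q + kV) C_ss, so C_ss = Q C_in/(Q + kV).
C_ss = 7.865·2.266/(7.865 + 0.03227·393.8) = 17.8221/20.5729 = 0.866289 mg/L.

0.8663 mg/L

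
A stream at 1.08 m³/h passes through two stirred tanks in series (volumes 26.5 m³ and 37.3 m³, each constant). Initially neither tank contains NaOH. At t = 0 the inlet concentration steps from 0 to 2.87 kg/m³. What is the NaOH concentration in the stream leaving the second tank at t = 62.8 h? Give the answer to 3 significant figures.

Species balance on tank i: dCᵢ/dt = (Cᵢ₋₁ − Cᵢ)/τᵢ with τᵢ = Vᵢ/Q.
τ₁ = 26.5/1.08 = 24.537 h; τ₂ = 37.3/1.08 = 34.537 h.
Tank 1: C₁ = C_in(1 − e^(−t/τ₁)). Tank 2 (τ₁ ≠ τ₂): C₂ = C_in[1 − (τ₁ e^(−t/τ₁) − τ₂ e^(−t/τ₂))/(τ₁ − τ₂)].
At t = 62.8: e^(−t/τ₁) = 0.077351, e^(−t/τ₂) = 0.16230.
C₂ = 2.87·[1 − (24.537·0.077351 − 34.537·0.16230)/(-10.000)] = 2.87·0.62928 = 1.8060 kg/m³.

1.81 kg/m³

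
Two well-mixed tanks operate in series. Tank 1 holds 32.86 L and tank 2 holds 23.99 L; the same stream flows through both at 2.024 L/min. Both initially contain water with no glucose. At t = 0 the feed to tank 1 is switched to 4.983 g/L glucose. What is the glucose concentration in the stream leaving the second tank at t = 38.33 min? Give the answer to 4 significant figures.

3.773 g/L

Time constants: τᵢ = Vᵢ/Q for each well-mixed tank.
τ₁ = 32.86/2.024 = 16.2352 min; τ₂ = 23.99/2.024 = 11.8528 min.
Solving the cascade with C₁(0)=C₂(0)=0 gives C₂(t) = C_in[1 − (τ₁ e^(−t/τ₁) − τ₂ e^(−t/τ₂))/(τ₁ − τ₂)].
At t = 38.33: e^(−t/τ₁) = 0.0943331, e^(−t/τ₂) = 0.0394057.
C₂ = 4.983·[1 − (16.2352·0.0943331 − 11.8528·0.0394057)/(4.38241)] = 4.983·0.757109 = 3.77267 g/L.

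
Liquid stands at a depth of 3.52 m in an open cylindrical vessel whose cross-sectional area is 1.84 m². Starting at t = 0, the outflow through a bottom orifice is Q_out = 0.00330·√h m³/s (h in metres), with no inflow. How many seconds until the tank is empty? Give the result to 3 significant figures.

With no inflow, A dh/dt = −0.00330 √h.
∫ h^(−1/2) dh = −(0.00330/A) ∫ dt, giving 2√h = 2√h₀ − (0.00330/A) t.
Set h = 0: 2√h₀ = (0.00330/A) t_empty ⇒ t_empty = 2A√h₀/0.00330.
t_empty = 2·1.84·√3.52/0.00330 = 3.6800·1.8762/0.00330 = 2092.2 s.

2090 s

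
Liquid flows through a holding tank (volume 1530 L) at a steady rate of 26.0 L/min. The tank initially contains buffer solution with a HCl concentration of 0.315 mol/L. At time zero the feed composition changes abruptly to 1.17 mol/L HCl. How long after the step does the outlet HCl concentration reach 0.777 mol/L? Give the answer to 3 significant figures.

45.7 min

Species balance: V dC/dt = Q(C_in − C) ⇒ τ = V/Q = 58.846 min.
C(t) = C_in + (C₀ − C_in) e^(−t/τ). Set C = 0.777 and solve for t:
e^(−t/τ) = (C − C_in)/(C₀ − C_in) = (0.777 − 1.17)/(0.315 − 1.17) = 0.45965
t = −τ ln(…) = 58.846 × 0.77729 = 45.741 min.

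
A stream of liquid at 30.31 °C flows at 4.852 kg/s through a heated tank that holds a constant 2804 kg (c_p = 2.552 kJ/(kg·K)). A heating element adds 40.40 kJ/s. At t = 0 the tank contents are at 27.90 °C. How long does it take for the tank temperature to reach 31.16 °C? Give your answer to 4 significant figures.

494.1 s

M c_p dT/dt = ṁ c_p (T_in − T) + Q̇.
τ = M/ṁ = 577.906 s; T_ss = T_in + Q̇/(ṁ c_p) = 33.5727 °C.
T(t) = T_ss + (T₀ − T_ss) e^(−t/τ). Set T = 31.16:
e^(−t/τ) = (31.16 − 33.5727)/(27.90 − 33.5727) = 0.425320
t = −577.906 · ln(0.425320) = 494.060 s.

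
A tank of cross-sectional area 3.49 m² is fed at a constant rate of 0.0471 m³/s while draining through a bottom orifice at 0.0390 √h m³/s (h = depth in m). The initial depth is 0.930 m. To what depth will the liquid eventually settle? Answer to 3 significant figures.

A dh/dt = Q_in − 0.0390 √h. Steady state requires inflow = outflow:
Q_in = 0.0390 √h_ss ⇒ √h_ss = 0.0471/0.0390 = 1.2077.
h_ss = 1.2077² = 1.4585 m. (Since h₀ = 0.930 m < h_ss, the level will rise toward this value.)

1.46 m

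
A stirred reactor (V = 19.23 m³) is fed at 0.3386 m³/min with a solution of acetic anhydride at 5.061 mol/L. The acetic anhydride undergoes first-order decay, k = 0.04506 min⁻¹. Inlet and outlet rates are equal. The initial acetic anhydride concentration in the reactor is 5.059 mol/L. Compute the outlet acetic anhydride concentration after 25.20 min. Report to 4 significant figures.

2.172 mol/L

Accumulation = in − out − consumed: V dC/dt = Q C_in − Q C − k V C.
This is linear with rate a = Q/V + k = 0.0626679 min⁻¹.
C_ss = Q C_in/(Q + kV) = 1.42200 mol/L; C(t) = C_ss + (C₀ − C_ss) e^(−a t).
C(25.20) = 1.42200 + (3.63700)·e^(−0.0626679·25.20) = 1.42200 + (3.63700)·0.206134 = 2.17171 mol/L.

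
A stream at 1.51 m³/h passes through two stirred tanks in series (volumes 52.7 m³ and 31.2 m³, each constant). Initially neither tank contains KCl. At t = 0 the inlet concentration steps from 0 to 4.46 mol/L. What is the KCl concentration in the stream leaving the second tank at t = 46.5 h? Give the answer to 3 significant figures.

2.26 mol/L

Each tank obeys Vᵢ dCᵢ/dt = Q(Cᵢ₋₁ − Cᵢ), so τᵢ = Vᵢ/Q.
τ₁ = 52.7/1.51 = 34.901 h; τ₂ = 31.2/1.51 = 20.662 h.
Tank 1: C₁ = C_in(1 − e^(−t/τ₁)). Tank 2 (τ₁ ≠ τ₂): C₂ = C_in[1 − (τ₁ e^(−t/τ₁) − τ₂ e^(−t/τ₂))/(τ₁ − τ₂)].
At t = 46.5: e^(−t/τ₁) = 0.26386, e^(−t/τ₂) = 0.10535.
C₂ = 4.46·[1 − (34.901·0.26386 − 20.662·0.10535)/(14.238)] = 4.46·0.50612 = 2.2573 mol/L.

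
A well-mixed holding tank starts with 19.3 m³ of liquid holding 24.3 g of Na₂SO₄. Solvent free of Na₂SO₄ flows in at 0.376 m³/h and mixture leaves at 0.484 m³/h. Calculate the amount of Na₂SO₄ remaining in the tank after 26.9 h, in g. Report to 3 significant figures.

11.7 g

Let m(t) be the amount of Na₂SO₄. Volume: V(t) = V₀ + (Q_in − Q_out) t = 19.3 − 0.10800 t; V(26.9) = 16.395 m³.
Solute balance: dm/dt = 0 − Q_out C = −Q_out m/V(t).
dm/m = −Q_out dt/(V₀ − 0.10800 t); integrating gives ln(m/m₀) = −(Q_out/(Q_in−Q_out)) ln(V/V₀).
m = m₀ (V₀/V)^(Q_out/(Q_in−Q_out)) = 24.3 × (19.3/16.395)^(-4.4815) = 11.697 g.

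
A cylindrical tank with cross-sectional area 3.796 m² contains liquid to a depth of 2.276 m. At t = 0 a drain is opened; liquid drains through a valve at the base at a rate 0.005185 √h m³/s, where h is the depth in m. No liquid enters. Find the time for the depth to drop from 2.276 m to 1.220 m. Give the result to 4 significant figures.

With no inflow, A dh/dt = −0.005185 √h.
This is separable: 2 d(√h)/dt = −0.005185/A, so √h = √h₀ − (0.005185/(2A)) t.
t = 2A(√h₀ − √h)/0.005185 = 2·3.796·(√2.276 − √1.220)/0.005185
  = 7.59200 × (1.50864 − 1.10454) / 0.005185 = 591.701 s.

591.7 s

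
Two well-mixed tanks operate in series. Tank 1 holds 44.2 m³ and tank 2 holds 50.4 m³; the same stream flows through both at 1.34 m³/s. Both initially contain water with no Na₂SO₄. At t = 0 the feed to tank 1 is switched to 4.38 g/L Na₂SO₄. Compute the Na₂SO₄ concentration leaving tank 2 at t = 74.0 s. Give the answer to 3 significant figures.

2.71 g/L

Time constants: τᵢ = Vᵢ/Q for each well-mixed tank.
τ₁ = 44.2/1.34 = 32.985 s; τ₂ = 50.4/1.34 = 37.612 s.
Solving the cascade with C₁(0)=C₂(0)=0 gives C₂(t) = C_in[1 − (τ₁ e^(−t/τ₁) − τ₂ e^(−t/τ₂))/(τ₁ − τ₂)].
At t = 74.0: e^(−t/τ₁) = 0.10609, e^(−t/τ₂) = 0.13981.
C₂ = 4.38·[1 − (32.985·0.10609 − 37.612·0.13981)/(-4.6269)] = 4.38·0.61981 = 2.7148 g/L.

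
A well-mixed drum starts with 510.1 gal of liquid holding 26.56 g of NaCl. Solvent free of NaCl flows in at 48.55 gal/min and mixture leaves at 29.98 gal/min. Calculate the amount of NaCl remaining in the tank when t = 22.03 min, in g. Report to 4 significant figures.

10.26 g

Total volume: dV/dt = Q_in − Q_out = 18.5700 gal/min, so V(t) = 510.1 + 18.5700 t and V(22.03) = 919.197 gal.
No NaCl enters, so dm/dt = −Q_out · (m/V).
Separate: dm/m = −Q_out dt/V(t) ⇒ ln(m/m₀) = −(Q_out/(Q_in−Q_out)) ln(V/V₀).
m = m₀ (V₀/V)^(Q_out/(Q_in−Q_out)) = 26.56 × (510.1/919.197)^(1.61443) = 10.2644 g.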